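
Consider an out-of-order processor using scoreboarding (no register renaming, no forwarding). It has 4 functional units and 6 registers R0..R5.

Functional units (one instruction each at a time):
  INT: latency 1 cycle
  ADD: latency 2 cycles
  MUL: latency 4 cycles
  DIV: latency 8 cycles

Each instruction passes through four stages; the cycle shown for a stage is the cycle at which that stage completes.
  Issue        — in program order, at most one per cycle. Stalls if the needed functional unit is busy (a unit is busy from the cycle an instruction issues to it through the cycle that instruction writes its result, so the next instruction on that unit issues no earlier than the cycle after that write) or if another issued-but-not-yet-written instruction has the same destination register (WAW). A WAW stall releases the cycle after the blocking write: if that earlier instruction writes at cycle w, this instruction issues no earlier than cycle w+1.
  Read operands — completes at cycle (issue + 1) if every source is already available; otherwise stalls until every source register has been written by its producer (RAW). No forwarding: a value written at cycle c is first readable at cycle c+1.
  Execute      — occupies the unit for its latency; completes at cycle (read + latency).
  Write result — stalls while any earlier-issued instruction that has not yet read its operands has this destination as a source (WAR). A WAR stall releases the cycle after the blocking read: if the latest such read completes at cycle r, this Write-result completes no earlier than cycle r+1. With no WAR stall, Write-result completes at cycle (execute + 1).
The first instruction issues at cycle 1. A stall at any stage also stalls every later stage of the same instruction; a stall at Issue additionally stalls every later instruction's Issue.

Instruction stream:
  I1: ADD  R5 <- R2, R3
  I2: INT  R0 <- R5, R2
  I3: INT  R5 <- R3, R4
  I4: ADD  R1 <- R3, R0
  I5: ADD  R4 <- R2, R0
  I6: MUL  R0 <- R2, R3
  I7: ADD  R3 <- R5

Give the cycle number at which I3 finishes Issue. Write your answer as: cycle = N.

cycle = 9

  I1 | 1 | 2 | 4 | 5
  I2 | 2 | 6 | 7 | 8   RAW R5: wait I1 write@5
  I3 | 9 | 10 | 11 | 12   struct: INT busy until I2 writes@8
  I4 | 10 | 11 | 13 | 14
  I5 | 15 | 16 | 18 | 19   struct: ADD busy until I4 writes@14
  I6 | 16 | 17 | 21 | 22
  I7 | 20 | 21 | 23 | 24   struct: ADD busy until I5 writes@19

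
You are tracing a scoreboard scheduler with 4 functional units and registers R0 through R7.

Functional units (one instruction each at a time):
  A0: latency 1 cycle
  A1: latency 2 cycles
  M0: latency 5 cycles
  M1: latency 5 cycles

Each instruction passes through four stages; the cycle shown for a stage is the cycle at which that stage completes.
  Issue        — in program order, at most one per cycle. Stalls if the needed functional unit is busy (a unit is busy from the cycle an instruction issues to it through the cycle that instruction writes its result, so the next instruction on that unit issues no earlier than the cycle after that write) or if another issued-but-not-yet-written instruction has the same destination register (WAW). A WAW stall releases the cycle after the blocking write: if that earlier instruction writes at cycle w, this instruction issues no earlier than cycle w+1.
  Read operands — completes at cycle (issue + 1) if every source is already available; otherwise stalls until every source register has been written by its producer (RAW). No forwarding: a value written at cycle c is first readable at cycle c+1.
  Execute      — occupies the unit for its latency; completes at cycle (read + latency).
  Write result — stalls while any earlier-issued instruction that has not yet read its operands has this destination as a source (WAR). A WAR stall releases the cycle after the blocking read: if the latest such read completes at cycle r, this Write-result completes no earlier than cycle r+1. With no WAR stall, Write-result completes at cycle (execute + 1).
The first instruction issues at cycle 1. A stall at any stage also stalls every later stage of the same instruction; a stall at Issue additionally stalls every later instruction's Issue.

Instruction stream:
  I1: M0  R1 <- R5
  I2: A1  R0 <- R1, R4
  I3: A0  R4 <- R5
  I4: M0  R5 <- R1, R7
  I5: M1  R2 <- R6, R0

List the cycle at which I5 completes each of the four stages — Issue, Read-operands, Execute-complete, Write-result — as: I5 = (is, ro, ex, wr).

cycle 1: I1 dispatched to M0
cycle 2: I1 operands ready | I2 dispatched to A1
cycle 3: I3 dispatched to A0
cycle 4: I3 operands ready
cycle 5: I3 complete
cycle 7: I1 complete
cycle 8: R1←I1
cycle 9: I2 operands ready | I4 dispatched to M0
cycle 10: R4←I3 | I4 operands ready | I5 dispatched to M1
cycle 11: I2 complete
cycle 12: R0←I2
cycle 13: I5 operands ready
cycle 15: I4 complete
cycle 16: R5←I4
cycle 18: I5 complete
cycle 19: R2←I5

I5 = (10, 13, 18, 19)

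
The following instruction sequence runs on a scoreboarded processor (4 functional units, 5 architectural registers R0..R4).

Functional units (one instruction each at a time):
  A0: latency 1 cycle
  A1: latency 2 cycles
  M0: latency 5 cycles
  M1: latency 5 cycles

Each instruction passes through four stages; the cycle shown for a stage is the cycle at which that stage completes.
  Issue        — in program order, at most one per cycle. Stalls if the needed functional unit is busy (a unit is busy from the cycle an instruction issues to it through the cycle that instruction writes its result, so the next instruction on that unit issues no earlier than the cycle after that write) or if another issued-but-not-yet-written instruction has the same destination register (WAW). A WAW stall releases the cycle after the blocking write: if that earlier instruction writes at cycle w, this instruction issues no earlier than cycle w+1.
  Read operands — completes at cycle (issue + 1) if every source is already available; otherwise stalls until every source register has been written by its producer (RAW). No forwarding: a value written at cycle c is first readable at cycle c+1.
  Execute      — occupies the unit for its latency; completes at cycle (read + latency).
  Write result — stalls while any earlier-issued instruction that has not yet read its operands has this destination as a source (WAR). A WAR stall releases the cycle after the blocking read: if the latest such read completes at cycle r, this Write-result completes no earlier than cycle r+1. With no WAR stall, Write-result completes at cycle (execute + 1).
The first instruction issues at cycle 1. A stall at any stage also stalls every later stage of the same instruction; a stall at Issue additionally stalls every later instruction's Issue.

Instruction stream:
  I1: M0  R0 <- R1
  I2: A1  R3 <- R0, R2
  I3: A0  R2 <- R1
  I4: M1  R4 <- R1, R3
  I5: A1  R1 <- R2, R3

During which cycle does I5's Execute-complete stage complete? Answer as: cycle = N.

cycle = 16

c1: I1 issues→M0
c2: I1 reads, I2 issues→A1
c3: I3 issues→A0
c4: I3 reads, I4 issues→M1
c5: I3 exec-done
c7: I1 exec-done
c8: I1 writes R0
c9: I2 reads
c10: I3 writes R2
c11: I2 exec-done
c12: I2 writes R3
c13: I4 reads, I5 issues→A1
c14: I5 reads
c16: I5 exec-done
c17: I5 writes R1
c18: I4 exec-done
c19: I4 writes R4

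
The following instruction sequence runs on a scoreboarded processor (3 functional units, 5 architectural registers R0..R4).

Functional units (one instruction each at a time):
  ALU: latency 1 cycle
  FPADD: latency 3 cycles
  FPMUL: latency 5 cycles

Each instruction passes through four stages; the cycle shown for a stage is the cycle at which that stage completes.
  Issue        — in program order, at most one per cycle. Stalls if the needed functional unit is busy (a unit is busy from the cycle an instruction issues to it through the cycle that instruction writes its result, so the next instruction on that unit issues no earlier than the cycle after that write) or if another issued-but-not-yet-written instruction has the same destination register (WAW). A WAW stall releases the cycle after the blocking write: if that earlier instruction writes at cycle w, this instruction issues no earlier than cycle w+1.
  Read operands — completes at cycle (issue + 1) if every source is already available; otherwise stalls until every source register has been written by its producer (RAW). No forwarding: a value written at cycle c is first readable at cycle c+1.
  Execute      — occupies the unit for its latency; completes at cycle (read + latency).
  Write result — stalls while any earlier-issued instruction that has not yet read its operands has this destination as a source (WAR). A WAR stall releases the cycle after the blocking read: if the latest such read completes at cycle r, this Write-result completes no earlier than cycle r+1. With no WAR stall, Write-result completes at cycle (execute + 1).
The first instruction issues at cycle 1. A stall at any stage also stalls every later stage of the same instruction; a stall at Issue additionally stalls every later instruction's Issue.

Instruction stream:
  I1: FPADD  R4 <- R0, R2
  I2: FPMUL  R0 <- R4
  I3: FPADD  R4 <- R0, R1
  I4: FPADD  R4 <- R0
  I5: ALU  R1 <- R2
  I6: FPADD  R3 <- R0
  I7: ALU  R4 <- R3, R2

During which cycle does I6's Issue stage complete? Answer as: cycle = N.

cycle = 25

cycle 1: issue I1 (FPADD)
cycle 2: I1 read-ops · issue I2 (FPMUL)
cycle 5: I1 finished on FPADD
cycle 6: I1→R4
cycle 7: I2 read-ops · issue I3 (FPADD)
cycle 12: I2 finished on FPMUL
cycle 13: I2→R0
cycle 14: I3 read-ops
cycle 17: I3 finished on FPADD
cycle 18: I3→R4
cycle 19: issue I4 (FPADD)
cycle 20: I4 read-ops · issue I5 (ALU)
cycle 21: I5 read-ops
cycle 22: I5 finished on ALU
cycle 23: I4 finished on FPADD · I5→R1
cycle 24: I4→R4
cycle 25: issue I6 (FPADD)
cycle 26: I6 read-ops · issue I7 (ALU)
cycle 29: I6 finished on FPADD
cycle 30: I6→R3
cycle 31: I7 read-ops
cycle 32: I7 finished on ALU
cycle 33: I7→R4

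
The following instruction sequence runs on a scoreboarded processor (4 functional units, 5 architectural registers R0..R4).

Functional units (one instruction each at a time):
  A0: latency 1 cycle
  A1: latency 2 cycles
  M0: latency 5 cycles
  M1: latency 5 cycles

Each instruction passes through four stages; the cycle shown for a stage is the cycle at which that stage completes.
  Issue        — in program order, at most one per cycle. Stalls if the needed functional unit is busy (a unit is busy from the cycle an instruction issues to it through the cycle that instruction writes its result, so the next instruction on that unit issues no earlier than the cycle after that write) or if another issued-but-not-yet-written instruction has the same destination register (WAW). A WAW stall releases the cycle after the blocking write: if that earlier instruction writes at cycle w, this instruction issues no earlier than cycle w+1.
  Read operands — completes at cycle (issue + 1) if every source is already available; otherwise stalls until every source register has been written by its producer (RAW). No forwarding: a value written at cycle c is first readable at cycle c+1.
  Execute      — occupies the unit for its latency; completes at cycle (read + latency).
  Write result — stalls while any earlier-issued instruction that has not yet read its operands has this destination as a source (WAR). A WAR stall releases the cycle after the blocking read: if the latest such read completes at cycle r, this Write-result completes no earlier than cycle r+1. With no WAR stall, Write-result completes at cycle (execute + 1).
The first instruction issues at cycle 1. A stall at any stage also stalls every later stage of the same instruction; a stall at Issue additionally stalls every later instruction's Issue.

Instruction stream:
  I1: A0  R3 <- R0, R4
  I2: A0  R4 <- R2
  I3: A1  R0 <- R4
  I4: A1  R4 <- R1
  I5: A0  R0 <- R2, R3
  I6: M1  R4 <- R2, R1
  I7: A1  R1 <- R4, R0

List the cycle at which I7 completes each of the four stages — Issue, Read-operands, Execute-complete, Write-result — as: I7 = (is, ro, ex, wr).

I7 = (19, 26, 28, 29)

c1: I1 issues→A0
c2: I1 reads
c3: I1 exec-done
c4: I1 writes R3
c5: I2 issues→A0
c6: I2 reads | I3 issues→A1
c7: I2 exec-done
c8: I2 writes R4
c9: I3 reads
c11: I3 exec-done
c12: I3 writes R0
c13: I4 issues→A1
c14: I4 reads | I5 issues→A0
c15: I5 reads
c16: I4 exec-done | I5 exec-done
c17: I4 writes R4 | I5 writes R0
c18: I6 issues→M1
c19: I6 reads | I7 issues→A1
c24: I6 exec-done
c25: I6 writes R4
c26: I7 reads
c28: I7 exec-done
c29: I7 writes R1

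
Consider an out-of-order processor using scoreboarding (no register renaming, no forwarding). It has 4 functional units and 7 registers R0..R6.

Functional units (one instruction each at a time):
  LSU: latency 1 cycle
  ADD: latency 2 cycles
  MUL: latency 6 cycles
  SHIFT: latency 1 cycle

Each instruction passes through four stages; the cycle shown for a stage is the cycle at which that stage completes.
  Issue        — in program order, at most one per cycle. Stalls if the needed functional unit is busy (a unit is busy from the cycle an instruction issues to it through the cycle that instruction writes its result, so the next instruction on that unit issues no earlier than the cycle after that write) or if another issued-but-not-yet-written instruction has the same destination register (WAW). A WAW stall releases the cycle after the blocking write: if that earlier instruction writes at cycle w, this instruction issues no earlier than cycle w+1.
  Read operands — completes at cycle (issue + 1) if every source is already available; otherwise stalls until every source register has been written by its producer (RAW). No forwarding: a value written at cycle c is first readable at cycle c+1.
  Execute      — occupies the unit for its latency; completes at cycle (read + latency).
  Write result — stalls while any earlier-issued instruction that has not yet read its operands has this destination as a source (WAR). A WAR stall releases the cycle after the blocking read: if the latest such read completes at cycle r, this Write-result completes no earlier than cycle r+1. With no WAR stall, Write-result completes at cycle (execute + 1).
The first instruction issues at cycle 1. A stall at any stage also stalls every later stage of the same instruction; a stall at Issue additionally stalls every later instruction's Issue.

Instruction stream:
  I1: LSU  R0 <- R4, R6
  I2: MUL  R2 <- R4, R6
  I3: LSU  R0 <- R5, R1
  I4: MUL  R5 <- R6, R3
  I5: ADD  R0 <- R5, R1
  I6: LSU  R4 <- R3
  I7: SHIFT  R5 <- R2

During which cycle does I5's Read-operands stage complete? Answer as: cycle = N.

cycle = 20

cycle 1: I1→LSU
cycle 2: I1 RO; I2→MUL
cycle 3: I1 EX; I2 RO
cycle 4: I1 WR R0
cycle 5: I3→LSU
cycle 6: I3 RO
cycle 7: I3 EX
cycle 8: I3 WR R0
cycle 9: I2 EX
cycle 10: I2 WR R2
cycle 11: I4→MUL
cycle 12: I4 RO; I5→ADD
cycle 13: I6→LSU
cycle 14: I6 RO
cycle 15: I6 EX
cycle 16: I6 WR R4
cycle 18: I4 EX
cycle 19: I4 WR R5
cycle 20: I5 RO; I7→SHIFT
cycle 21: I7 RO
cycle 22: I5 EX; I7 EX
cycle 23: I5 WR R0; I7 WR R5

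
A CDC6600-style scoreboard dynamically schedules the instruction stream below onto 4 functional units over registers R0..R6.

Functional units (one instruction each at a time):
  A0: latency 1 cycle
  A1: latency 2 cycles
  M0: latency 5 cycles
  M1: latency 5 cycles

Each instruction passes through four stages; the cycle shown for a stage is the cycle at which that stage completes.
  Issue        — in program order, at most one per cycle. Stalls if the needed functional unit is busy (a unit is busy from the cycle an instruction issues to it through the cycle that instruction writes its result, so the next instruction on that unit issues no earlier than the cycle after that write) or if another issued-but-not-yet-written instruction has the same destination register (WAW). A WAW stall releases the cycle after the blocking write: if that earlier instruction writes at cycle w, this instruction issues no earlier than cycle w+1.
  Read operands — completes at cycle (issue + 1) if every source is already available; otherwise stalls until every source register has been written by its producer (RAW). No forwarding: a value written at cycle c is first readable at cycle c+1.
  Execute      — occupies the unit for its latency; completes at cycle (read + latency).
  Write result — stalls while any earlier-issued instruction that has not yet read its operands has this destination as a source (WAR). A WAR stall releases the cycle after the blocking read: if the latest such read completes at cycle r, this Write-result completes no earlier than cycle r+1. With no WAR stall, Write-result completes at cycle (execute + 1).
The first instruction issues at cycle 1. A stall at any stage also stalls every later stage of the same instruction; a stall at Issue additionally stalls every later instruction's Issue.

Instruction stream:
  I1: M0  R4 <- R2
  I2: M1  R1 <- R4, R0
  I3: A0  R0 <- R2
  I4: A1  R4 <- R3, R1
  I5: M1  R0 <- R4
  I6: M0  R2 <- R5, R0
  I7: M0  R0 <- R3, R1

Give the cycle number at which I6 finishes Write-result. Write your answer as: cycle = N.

[I1] 1/2/7/8
[I2] 2/9/14/15  (RAW R4: wait I1 write@8)
[I3] 3/4/5/10  (WAR R0: wait I2 read@9)
[I4] 9/16/18/19  (WAW R4: wait I1 write@8; RAW R1: wait I2 write@15)
[I5] 16/20/25/26  (struct: M1 busy until I2 writes@15; RAW R4: wait I4 write@19)
[I6] 17/27/32/33  (RAW R0: wait I5 write@26)
[I7] 34/35/40/41  (struct: M0 busy until I6 writes@33)

cycle = 33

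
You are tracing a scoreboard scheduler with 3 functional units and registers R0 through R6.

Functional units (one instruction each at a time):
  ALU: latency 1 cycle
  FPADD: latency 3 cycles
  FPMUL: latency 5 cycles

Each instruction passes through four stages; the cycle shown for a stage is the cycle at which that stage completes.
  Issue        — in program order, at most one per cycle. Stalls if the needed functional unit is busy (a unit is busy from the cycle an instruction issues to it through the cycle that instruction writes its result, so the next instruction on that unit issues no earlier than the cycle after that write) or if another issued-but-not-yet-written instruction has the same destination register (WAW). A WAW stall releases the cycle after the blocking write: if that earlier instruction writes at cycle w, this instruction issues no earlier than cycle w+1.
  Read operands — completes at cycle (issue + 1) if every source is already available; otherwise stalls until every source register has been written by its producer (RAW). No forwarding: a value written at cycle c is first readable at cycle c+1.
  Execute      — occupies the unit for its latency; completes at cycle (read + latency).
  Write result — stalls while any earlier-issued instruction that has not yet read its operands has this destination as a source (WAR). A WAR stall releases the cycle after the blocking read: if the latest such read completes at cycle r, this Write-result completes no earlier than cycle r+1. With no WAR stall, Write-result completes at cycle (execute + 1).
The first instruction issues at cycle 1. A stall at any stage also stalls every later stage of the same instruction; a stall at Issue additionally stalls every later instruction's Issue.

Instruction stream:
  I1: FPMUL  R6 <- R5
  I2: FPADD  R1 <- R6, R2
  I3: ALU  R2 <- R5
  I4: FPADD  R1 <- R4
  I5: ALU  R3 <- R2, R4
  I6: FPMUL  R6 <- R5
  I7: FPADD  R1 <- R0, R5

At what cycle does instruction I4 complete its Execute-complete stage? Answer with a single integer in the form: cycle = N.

  I1 | 1 | 2 | 7 | 8
  I2 | 2 | 9 | 12 | 13   RAW R6: wait I1 write@8
  I3 | 3 | 4 | 5 | 10   WAR R2: wait I2 read@9
  I4 | 14 | 15 | 18 | 19   struct: FPADD busy until I2 writes@13
  I5 | 15 | 16 | 17 | 18
  I6 | 16 | 17 | 22 | 23
  I7 | 20 | 21 | 24 | 25   struct: FPADD busy until I4 writes@19

cycle = 18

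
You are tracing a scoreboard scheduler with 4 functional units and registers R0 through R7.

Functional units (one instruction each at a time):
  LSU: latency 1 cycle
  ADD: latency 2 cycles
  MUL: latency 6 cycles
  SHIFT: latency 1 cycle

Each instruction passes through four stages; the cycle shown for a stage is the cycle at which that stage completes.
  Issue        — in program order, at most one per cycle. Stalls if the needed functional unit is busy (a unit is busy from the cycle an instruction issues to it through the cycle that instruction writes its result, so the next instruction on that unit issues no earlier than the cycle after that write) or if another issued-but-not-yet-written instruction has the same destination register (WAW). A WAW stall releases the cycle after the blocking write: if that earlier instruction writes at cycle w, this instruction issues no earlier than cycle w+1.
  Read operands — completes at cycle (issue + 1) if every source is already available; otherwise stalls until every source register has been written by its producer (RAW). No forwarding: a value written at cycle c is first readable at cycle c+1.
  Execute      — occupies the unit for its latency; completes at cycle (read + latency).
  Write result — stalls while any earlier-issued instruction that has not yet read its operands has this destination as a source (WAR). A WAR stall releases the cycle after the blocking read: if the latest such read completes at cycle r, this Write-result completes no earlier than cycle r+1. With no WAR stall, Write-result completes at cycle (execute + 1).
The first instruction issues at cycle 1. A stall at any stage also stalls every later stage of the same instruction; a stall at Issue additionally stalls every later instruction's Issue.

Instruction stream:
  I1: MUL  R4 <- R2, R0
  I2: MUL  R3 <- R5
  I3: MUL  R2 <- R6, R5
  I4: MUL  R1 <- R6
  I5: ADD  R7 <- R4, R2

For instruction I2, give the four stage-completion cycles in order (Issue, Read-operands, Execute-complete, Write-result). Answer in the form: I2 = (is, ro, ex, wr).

[I1] 1/2/8/9
[I2] 10/11/17/18  (struct: MUL busy until I1 writes@9)
[I3] 19/20/26/27  (struct: MUL busy until I2 writes@18)
[I4] 28/29/35/36  (struct: MUL busy until I3 writes@27)
[I5] 29/30/32/33

I2 = (10, 11, 17, 18)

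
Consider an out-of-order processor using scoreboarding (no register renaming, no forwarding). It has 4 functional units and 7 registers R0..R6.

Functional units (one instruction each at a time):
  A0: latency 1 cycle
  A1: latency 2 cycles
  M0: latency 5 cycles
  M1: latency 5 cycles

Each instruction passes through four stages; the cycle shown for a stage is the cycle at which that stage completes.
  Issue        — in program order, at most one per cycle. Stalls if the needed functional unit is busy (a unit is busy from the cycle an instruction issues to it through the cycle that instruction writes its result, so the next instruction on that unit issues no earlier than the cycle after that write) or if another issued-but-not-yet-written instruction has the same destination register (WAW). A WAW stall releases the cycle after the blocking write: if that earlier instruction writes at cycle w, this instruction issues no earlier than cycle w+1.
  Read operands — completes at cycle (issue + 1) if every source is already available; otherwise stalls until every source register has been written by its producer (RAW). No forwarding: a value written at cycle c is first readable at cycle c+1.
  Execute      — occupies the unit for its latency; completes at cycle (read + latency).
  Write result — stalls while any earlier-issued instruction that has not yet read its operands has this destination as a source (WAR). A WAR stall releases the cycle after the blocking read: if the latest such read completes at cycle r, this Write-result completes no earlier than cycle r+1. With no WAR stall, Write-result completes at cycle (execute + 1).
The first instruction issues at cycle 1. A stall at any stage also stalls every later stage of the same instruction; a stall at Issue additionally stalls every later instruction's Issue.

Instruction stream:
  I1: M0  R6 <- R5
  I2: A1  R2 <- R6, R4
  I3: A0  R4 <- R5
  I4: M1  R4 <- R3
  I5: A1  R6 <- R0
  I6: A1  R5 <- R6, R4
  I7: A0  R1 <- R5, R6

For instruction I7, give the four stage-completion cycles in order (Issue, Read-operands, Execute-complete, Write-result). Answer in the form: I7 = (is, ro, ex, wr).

I7 = (19, 23, 24, 25)

cycle 1: I1→M0
cycle 2: I1 RO | I2→A1
cycle 3: I3→A0
cycle 4: I3 RO
cycle 5: I3 EX
cycle 7: I1 EX
cycle 8: I1 WR R6
cycle 9: I2 RO
cycle 10: I3 WR R4
cycle 11: I2 EX | I4→M1
cycle 12: I2 WR R2 | I4 RO
cycle 13: I5→A1
cycle 14: I5 RO
cycle 16: I5 EX
cycle 17: I4 EX | I5 WR R6
cycle 18: I4 WR R4 | I6→A1
cycle 19: I6 RO | I7→A0
cycle 21: I6 EX
cycle 22: I6 WR R5
cycle 23: I7 RO
cycle 24: I7 EX
cycle 25: I7 WR R1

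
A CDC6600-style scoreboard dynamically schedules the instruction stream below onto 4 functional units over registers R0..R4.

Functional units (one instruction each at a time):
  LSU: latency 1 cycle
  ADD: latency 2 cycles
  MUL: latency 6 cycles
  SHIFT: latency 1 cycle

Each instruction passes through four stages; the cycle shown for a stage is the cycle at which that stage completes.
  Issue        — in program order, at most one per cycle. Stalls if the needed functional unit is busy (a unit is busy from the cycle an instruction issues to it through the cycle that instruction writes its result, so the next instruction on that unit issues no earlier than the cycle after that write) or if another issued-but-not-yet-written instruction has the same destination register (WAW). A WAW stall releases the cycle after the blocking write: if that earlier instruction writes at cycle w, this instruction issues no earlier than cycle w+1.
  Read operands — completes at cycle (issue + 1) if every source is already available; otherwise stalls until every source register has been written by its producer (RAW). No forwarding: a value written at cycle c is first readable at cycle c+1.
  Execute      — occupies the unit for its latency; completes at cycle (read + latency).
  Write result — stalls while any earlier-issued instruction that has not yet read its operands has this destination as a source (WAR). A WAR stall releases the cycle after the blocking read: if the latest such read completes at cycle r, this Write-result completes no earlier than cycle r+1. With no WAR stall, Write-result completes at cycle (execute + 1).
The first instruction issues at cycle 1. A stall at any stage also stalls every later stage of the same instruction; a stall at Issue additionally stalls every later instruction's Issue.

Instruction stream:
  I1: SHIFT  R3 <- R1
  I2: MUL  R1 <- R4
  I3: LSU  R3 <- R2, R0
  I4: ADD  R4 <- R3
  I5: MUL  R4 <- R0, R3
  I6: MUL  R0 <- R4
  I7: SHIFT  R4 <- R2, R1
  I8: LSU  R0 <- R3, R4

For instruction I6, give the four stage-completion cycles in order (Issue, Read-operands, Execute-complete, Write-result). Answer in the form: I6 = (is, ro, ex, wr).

t=1  issue I1 (SHIFT)
t=2  I1 read-ops | issue I2 (MUL)
t=3  I1 finished on SHIFT | I2 read-ops
t=4  I1→R3
t=5  issue I3 (LSU)
t=6  I3 read-ops | issue I4 (ADD)
t=7  I3 finished on LSU
t=8  I3→R3
t=9  I2 finished on MUL | I4 read-ops
t=10  I2→R1
t=11  I4 finished on ADD
t=12  I4→R4
t=13  issue I5 (MUL)
t=14  I5 read-ops
t=20  I5 finished on MUL
t=21  I5→R4
t=22  issue I6 (MUL)
t=23  I6 read-ops | issue I7 (SHIFT)
t=24  I7 read-ops
t=25  I7 finished on SHIFT
t=26  I7→R4
t=29  I6 finished on MUL
t=30  I6→R0
t=31  issue I8 (LSU)
t=32  I8 read-ops
t=33  I8 finished on LSU
t=34  I8→R0

I6 = (22, 23, 29, 30)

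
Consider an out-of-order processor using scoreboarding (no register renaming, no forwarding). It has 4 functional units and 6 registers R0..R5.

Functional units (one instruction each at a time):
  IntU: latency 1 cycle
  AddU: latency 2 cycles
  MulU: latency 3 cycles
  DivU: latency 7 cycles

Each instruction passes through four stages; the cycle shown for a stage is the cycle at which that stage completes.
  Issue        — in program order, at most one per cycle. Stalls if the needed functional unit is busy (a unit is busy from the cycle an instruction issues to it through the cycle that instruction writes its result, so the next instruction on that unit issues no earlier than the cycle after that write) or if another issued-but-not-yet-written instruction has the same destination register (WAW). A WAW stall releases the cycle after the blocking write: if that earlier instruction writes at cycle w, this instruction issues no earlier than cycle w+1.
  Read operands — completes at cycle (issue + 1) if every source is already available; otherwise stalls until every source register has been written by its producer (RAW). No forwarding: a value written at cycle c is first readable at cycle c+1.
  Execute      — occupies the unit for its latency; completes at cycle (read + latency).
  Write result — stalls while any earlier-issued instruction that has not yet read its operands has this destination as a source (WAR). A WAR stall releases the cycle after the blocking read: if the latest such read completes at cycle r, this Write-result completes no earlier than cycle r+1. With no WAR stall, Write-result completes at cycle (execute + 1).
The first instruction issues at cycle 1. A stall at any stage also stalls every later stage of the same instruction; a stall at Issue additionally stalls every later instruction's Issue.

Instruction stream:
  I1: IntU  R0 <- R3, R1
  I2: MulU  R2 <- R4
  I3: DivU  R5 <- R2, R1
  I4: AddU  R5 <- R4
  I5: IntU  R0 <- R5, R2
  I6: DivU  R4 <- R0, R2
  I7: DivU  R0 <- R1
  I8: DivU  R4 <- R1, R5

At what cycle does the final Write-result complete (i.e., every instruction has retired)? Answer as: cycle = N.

cycle = 53

cycle 1: issue I1 (IntU)
cycle 2: I1 read-ops · issue I2 (MulU)
cycle 3: I1 finished on IntU · I2 read-ops · issue I3 (DivU)
cycle 4: I1→R0
cycle 6: I2 finished on MulU
cycle 7: I2→R2
cycle 8: I3 read-ops
cycle 15: I3 finished on DivU
cycle 16: I3→R5
cycle 17: issue I4 (AddU)
cycle 18: I4 read-ops · issue I5 (IntU)
cycle 19: issue I6 (DivU)
cycle 20: I4 finished on AddU
cycle 21: I4→R5
cycle 22: I5 read-ops
cycle 23: I5 finished on IntU
cycle 24: I5→R0
cycle 25: I6 read-ops
cycle 32: I6 finished on DivU
cycle 33: I6→R4
cycle 34: issue I7 (DivU)
cycle 35: I7 read-ops
cycle 42: I7 finished on DivU
cycle 43: I7→R0
cycle 44: issue I8 (DivU)
cycle 45: I8 read-ops
cycle 52: I8 finished on DivU
cycle 53: I8→R4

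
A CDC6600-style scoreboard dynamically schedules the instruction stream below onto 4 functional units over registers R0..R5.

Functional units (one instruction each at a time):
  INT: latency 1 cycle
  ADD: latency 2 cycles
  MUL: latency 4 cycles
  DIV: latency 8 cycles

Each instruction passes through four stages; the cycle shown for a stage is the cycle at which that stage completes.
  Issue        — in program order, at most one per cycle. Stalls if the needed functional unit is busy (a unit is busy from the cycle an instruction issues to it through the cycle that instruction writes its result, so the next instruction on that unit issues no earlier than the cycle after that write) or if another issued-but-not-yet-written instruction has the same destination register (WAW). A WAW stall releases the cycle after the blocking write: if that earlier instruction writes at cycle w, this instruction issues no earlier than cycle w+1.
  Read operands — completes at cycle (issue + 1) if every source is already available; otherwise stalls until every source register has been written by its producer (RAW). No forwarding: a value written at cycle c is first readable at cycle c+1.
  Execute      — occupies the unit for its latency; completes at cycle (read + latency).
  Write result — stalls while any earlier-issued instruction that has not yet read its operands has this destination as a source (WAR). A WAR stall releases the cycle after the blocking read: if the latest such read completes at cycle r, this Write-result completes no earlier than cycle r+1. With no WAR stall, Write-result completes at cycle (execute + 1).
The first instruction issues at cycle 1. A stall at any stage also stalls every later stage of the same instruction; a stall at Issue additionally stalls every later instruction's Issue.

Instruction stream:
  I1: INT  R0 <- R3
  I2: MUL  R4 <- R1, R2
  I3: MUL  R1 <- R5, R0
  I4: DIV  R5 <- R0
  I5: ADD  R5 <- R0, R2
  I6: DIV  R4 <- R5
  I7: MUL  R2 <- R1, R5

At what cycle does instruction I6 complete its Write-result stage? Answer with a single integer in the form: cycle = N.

I1 -> (1, 2, 3, 4)
I2 -> (2, 3, 7, 8)
I3 -> (9, 10, 14, 15)  // struct: MUL busy until I2 writes@8
I4 -> (10, 11, 19, 20)
I5 -> (21, 22, 24, 25)  // WAW R5: wait I4 write@20
I6 -> (22, 26, 34, 35)  // RAW R5: wait I5 write@25
I7 -> (23, 26, 30, 31)  // RAW R5: wait I5 write@25

cycle = 35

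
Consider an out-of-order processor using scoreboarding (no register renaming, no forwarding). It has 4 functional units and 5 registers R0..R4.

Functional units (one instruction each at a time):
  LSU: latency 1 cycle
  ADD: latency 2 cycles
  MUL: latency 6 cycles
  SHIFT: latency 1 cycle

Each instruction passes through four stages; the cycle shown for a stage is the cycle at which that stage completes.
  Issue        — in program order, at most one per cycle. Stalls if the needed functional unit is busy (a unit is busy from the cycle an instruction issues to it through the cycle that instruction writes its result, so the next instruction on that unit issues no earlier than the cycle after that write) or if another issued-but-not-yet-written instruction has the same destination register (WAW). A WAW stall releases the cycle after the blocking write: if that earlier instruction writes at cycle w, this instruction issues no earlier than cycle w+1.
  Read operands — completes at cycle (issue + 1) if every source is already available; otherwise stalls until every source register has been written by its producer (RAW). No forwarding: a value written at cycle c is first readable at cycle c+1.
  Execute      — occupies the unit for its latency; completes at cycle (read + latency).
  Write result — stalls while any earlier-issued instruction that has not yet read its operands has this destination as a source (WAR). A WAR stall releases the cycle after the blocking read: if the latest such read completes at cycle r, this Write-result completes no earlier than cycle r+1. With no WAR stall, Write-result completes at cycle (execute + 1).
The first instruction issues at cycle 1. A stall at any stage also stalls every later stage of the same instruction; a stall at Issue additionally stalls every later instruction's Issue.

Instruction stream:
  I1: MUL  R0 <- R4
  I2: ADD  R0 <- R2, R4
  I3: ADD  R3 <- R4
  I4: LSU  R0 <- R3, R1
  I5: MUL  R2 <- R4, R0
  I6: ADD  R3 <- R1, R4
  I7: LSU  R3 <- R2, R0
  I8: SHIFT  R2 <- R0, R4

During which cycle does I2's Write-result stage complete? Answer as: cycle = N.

cycle = 14

t=1  I1 issues→MUL
t=2  I1 reads
t=8  I1 exec-done
t=9  I1 writes R0
t=10  I2 issues→ADD
t=11  I2 reads
t=13  I2 exec-done
t=14  I2 writes R0
t=15  I3 issues→ADD
t=16  I3 reads, I4 issues→LSU
t=17  I5 issues→MUL
t=18  I3 exec-done
t=19  I3 writes R3
t=20  I4 reads, I6 issues→ADD
t=21  I4 exec-done, I6 reads
t=22  I4 writes R0
t=23  I5 reads, I6 exec-done
t=24  I6 writes R3
t=25  I7 issues→LSU
t=29  I5 exec-done
t=30  I5 writes R2
t=31  I7 reads, I8 issues→SHIFT
t=32  I7 exec-done, I8 reads
t=33  I7 writes R3, I8 exec-done
t=34  I8 writes R2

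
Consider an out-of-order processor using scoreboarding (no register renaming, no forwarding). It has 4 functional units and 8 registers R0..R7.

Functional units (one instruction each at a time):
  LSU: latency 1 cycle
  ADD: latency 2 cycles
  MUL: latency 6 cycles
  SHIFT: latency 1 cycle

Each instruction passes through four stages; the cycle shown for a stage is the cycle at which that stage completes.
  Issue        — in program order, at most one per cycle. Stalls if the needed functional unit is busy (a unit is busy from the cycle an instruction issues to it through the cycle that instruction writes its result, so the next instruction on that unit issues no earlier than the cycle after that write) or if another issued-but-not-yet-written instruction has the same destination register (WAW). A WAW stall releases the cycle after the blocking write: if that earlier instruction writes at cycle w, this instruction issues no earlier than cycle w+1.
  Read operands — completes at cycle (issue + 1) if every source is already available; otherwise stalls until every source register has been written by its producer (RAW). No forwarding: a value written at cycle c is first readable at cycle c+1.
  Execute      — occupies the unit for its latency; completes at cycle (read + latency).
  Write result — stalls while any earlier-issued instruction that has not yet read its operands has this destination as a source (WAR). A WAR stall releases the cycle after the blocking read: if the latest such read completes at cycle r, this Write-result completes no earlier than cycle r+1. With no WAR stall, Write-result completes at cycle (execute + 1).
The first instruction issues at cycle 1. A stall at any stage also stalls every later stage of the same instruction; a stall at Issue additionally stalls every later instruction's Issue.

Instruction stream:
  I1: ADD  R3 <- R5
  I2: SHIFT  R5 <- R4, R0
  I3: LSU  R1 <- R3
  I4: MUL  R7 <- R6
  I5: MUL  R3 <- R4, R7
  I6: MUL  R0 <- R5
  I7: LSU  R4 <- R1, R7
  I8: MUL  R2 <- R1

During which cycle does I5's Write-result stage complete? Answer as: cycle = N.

cycle = 21

I1 -> (1, 2, 4, 5)
I2 -> (2, 3, 4, 5)
I3 -> (3, 6, 7, 8)  // RAW R3: wait I1 write@5
I4 -> (4, 5, 11, 12)
I5 -> (13, 14, 20, 21)  // struct: MUL busy until I4 writes@12
I6 -> (22, 23, 29, 30)  // struct: MUL busy until I5 writes@21
I7 -> (23, 24, 25, 26)
I8 -> (31, 32, 38, 39)  // struct: MUL busy until I6 writes@30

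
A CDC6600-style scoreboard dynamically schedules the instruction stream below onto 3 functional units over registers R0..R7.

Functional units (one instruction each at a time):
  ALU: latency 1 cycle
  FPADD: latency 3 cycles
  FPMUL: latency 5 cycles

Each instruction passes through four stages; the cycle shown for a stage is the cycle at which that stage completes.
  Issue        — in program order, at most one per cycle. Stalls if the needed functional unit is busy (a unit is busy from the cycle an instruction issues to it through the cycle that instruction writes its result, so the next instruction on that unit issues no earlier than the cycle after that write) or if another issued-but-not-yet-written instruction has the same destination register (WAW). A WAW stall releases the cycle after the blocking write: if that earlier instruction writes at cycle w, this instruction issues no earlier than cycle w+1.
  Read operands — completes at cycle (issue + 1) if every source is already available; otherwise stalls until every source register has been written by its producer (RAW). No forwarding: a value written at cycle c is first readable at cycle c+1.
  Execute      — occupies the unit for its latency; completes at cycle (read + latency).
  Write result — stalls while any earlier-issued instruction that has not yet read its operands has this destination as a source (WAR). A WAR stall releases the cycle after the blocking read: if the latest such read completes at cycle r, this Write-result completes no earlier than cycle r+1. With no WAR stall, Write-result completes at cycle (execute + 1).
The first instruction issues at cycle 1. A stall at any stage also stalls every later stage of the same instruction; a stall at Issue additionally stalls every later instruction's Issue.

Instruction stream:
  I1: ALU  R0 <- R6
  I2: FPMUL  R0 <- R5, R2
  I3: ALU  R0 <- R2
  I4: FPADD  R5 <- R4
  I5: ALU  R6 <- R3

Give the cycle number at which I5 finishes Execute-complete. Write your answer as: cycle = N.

cycle = 19

c1: issue I1 (ALU)
c2: I1 read-ops
c3: I1 finished on ALU
c4: I1→R0
c5: issue I2 (FPMUL)
c6: I2 read-ops
c11: I2 finished on FPMUL
c12: I2→R0
c13: issue I3 (ALU)
c14: I3 read-ops · issue I4 (FPADD)
c15: I3 finished on ALU · I4 read-ops
c16: I3→R0
c17: issue I5 (ALU)
c18: I4 finished on FPADD · I5 read-ops
c19: I4→R5 · I5 finished on ALU
c20: I5→R6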